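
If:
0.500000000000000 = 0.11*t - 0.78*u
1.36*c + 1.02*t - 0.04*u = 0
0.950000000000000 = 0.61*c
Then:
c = 1.56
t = -2.11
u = -0.94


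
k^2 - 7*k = k*(k - 7)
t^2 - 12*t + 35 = (t - 7)*(t - 5)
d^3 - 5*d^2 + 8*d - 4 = (d - 2)^2*(d - 1)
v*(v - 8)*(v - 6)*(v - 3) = v^4 - 17*v^3 + 90*v^2 - 144*v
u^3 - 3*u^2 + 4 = (u - 2)^2*(u + 1)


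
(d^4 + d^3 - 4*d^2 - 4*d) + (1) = d^4 + d^3 - 4*d^2 - 4*d + 1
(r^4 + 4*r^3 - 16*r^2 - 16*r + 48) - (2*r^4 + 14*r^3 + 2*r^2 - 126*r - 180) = -r^4 - 10*r^3 - 18*r^2 + 110*r + 228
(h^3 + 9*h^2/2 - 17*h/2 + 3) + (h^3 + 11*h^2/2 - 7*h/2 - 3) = 2*h^3 + 10*h^2 - 12*h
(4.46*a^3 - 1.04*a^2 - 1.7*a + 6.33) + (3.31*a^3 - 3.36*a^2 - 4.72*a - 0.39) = 7.77*a^3 - 4.4*a^2 - 6.42*a + 5.94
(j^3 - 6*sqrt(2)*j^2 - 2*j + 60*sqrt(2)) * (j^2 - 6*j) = j^5 - 6*sqrt(2)*j^4 - 6*j^4 - 2*j^3 + 36*sqrt(2)*j^3 + 12*j^2 + 60*sqrt(2)*j^2 - 360*sqrt(2)*j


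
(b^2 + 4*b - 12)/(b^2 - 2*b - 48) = (b - 2)/(b - 8)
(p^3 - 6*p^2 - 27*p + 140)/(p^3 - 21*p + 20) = (p - 7)/(p - 1)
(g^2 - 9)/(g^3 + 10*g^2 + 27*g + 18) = (g - 3)/(g^2 + 7*g + 6)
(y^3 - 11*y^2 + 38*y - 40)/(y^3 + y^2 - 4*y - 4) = (y^2 - 9*y + 20)/(y^2 + 3*y + 2)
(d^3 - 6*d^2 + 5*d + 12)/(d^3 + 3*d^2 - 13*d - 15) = (d - 4)/(d + 5)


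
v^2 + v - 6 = (v - 2)*(v + 3)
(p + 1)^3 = p^3 + 3*p^2 + 3*p + 1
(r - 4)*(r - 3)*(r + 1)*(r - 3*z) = r^4 - 3*r^3*z - 6*r^3 + 18*r^2*z + 5*r^2 - 15*r*z + 12*r - 36*z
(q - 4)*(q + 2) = q^2 - 2*q - 8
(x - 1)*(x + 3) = x^2 + 2*x - 3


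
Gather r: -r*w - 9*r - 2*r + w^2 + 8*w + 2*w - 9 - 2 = r*(-w - 11) + w^2 + 10*w - 11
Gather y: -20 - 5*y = -5*y - 20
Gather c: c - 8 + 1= c - 7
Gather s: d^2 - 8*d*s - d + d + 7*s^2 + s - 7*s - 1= d^2 + 7*s^2 + s*(-8*d - 6) - 1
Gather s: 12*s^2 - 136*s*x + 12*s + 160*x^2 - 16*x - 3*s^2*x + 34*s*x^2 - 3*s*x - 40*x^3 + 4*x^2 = s^2*(12 - 3*x) + s*(34*x^2 - 139*x + 12) - 40*x^3 + 164*x^2 - 16*x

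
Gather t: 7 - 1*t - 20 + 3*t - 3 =2*t - 16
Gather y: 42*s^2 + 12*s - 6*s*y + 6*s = 42*s^2 - 6*s*y + 18*s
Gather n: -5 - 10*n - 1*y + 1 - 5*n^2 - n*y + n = -5*n^2 + n*(-y - 9) - y - 4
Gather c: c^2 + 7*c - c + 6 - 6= c^2 + 6*c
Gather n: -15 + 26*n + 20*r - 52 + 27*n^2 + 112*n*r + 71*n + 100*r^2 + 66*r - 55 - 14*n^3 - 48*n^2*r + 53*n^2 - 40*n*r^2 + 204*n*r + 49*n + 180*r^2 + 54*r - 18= -14*n^3 + n^2*(80 - 48*r) + n*(-40*r^2 + 316*r + 146) + 280*r^2 + 140*r - 140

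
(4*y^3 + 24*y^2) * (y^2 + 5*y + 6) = 4*y^5 + 44*y^4 + 144*y^3 + 144*y^2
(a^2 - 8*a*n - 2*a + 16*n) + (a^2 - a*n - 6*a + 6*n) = 2*a^2 - 9*a*n - 8*a + 22*n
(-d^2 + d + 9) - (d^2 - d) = -2*d^2 + 2*d + 9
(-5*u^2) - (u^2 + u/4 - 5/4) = -6*u^2 - u/4 + 5/4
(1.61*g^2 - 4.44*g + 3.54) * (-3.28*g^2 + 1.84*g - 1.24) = -5.2808*g^4 + 17.5256*g^3 - 21.7772*g^2 + 12.0192*g - 4.3896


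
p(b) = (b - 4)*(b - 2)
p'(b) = 2*b - 6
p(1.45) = 1.40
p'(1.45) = -3.10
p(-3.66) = 43.36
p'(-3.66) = -13.32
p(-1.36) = 18.01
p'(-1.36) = -8.72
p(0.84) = 3.67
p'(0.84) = -4.32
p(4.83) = 2.35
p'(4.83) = 3.66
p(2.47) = -0.72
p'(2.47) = -1.06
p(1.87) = 0.28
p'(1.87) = -2.26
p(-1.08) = 15.65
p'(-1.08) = -8.16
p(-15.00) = 323.00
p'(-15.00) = -36.00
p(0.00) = 8.00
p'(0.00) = -6.00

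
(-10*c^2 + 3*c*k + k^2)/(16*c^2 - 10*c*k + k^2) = (-5*c - k)/(8*c - k)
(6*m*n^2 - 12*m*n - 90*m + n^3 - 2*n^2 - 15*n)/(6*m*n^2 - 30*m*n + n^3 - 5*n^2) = (n + 3)/n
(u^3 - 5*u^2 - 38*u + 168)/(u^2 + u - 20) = (u^2 - u - 42)/(u + 5)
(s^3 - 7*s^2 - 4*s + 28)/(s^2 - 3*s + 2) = (s^2 - 5*s - 14)/(s - 1)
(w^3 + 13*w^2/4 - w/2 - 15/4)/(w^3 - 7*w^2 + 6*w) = (4*w^2 + 17*w + 15)/(4*w*(w - 6))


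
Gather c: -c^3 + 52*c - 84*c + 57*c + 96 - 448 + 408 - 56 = -c^3 + 25*c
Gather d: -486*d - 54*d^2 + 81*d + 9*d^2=-45*d^2 - 405*d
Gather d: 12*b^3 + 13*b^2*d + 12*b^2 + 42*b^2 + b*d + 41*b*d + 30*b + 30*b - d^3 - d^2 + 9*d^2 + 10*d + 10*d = 12*b^3 + 54*b^2 + 60*b - d^3 + 8*d^2 + d*(13*b^2 + 42*b + 20)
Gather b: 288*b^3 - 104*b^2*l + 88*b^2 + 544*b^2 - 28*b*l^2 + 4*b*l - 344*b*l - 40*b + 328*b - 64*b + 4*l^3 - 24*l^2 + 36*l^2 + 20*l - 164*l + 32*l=288*b^3 + b^2*(632 - 104*l) + b*(-28*l^2 - 340*l + 224) + 4*l^3 + 12*l^2 - 112*l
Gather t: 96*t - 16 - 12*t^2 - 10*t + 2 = -12*t^2 + 86*t - 14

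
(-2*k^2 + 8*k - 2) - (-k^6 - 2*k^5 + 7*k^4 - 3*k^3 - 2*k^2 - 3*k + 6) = k^6 + 2*k^5 - 7*k^4 + 3*k^3 + 11*k - 8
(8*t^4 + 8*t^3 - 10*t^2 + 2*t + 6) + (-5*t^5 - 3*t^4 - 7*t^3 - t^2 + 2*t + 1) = -5*t^5 + 5*t^4 + t^3 - 11*t^2 + 4*t + 7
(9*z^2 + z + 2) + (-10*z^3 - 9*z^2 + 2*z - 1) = -10*z^3 + 3*z + 1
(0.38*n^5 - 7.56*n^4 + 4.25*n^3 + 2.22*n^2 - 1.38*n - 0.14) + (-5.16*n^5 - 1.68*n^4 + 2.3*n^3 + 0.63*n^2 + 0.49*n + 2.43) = -4.78*n^5 - 9.24*n^4 + 6.55*n^3 + 2.85*n^2 - 0.89*n + 2.29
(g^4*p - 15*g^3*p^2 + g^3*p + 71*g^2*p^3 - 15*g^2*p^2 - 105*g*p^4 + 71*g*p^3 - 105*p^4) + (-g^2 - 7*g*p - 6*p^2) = g^4*p - 15*g^3*p^2 + g^3*p + 71*g^2*p^3 - 15*g^2*p^2 - g^2 - 105*g*p^4 + 71*g*p^3 - 7*g*p - 105*p^4 - 6*p^2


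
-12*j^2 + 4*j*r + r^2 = (-2*j + r)*(6*j + r)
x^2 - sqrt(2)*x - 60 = (x - 6*sqrt(2))*(x + 5*sqrt(2))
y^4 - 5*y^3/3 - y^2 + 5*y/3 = y*(y - 5/3)*(y - 1)*(y + 1)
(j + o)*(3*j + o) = 3*j^2 + 4*j*o + o^2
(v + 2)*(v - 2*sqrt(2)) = v^2 - 2*sqrt(2)*v + 2*v - 4*sqrt(2)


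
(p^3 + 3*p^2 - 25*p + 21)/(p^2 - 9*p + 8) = (p^2 + 4*p - 21)/(p - 8)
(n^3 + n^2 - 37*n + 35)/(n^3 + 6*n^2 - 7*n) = (n - 5)/n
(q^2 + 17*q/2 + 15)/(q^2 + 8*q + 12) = (q + 5/2)/(q + 2)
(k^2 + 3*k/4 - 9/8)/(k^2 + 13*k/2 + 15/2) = (k - 3/4)/(k + 5)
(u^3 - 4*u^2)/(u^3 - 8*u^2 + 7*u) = u*(u - 4)/(u^2 - 8*u + 7)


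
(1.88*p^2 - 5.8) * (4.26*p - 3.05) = 8.0088*p^3 - 5.734*p^2 - 24.708*p + 17.69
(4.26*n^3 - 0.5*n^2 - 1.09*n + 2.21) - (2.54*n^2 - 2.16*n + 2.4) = 4.26*n^3 - 3.04*n^2 + 1.07*n - 0.19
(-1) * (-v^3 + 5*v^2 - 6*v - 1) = v^3 - 5*v^2 + 6*v + 1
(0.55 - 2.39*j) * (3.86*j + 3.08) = -9.2254*j^2 - 5.2382*j + 1.694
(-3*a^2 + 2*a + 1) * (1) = -3*a^2 + 2*a + 1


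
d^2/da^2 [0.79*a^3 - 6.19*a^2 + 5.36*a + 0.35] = 4.74*a - 12.38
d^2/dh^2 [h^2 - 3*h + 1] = 2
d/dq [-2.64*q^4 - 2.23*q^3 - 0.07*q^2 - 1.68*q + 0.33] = -10.56*q^3 - 6.69*q^2 - 0.14*q - 1.68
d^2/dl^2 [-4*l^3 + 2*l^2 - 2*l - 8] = 4 - 24*l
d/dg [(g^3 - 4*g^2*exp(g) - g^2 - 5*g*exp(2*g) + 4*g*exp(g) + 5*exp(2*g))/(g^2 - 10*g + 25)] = (-4*g^3*exp(g) + g^3 - 10*g^2*exp(2*g) + 24*g^2*exp(g) - 15*g^2 + 65*g*exp(2*g) + 16*g*exp(g) + 10*g - 35*exp(2*g) - 20*exp(g))/(g^3 - 15*g^2 + 75*g - 125)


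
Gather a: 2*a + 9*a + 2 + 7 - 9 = 11*a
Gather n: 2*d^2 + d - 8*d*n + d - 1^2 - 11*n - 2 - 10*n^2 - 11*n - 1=2*d^2 + 2*d - 10*n^2 + n*(-8*d - 22) - 4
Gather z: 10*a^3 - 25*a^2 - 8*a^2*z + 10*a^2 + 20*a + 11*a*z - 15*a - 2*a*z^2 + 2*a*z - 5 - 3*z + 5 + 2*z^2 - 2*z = 10*a^3 - 15*a^2 + 5*a + z^2*(2 - 2*a) + z*(-8*a^2 + 13*a - 5)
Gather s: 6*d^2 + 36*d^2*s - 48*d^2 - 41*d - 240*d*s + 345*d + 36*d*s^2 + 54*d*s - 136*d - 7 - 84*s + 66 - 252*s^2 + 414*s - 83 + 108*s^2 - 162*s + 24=-42*d^2 + 168*d + s^2*(36*d - 144) + s*(36*d^2 - 186*d + 168)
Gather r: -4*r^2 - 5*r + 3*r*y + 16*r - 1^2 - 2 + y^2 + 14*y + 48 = -4*r^2 + r*(3*y + 11) + y^2 + 14*y + 45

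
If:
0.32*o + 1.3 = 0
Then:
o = -4.06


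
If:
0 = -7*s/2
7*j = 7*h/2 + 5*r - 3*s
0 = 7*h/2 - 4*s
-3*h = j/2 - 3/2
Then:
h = 0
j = 3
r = 21/5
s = 0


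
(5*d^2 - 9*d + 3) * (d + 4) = 5*d^3 + 11*d^2 - 33*d + 12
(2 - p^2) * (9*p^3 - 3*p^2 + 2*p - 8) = -9*p^5 + 3*p^4 + 16*p^3 + 2*p^2 + 4*p - 16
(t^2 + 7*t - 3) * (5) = 5*t^2 + 35*t - 15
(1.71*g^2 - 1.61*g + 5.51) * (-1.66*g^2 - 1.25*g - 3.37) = -2.8386*g^4 + 0.5351*g^3 - 12.8968*g^2 - 1.4618*g - 18.5687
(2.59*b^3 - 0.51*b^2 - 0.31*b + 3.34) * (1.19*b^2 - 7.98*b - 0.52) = 3.0821*b^5 - 21.2751*b^4 + 2.3541*b^3 + 6.7136*b^2 - 26.492*b - 1.7368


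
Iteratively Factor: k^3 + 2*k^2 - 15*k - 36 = (k + 3)*(k^2 - k - 12) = (k + 3)^2*(k - 4)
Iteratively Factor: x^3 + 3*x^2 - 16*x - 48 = (x + 4)*(x^2 - x - 12) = (x - 4)*(x + 4)*(x + 3)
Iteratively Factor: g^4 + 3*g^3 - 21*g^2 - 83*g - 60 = (g - 5)*(g^3 + 8*g^2 + 19*g + 12) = (g - 5)*(g + 1)*(g^2 + 7*g + 12) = (g - 5)*(g + 1)*(g + 4)*(g + 3)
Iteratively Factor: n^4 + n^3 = (n + 1)*(n^3) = n*(n + 1)*(n^2) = n^2*(n + 1)*(n)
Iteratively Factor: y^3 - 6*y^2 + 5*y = (y)*(y^2 - 6*y + 5) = y*(y - 5)*(y - 1)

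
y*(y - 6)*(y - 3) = y^3 - 9*y^2 + 18*y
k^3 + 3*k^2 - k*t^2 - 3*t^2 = (k + 3)*(k - t)*(k + t)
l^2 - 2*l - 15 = (l - 5)*(l + 3)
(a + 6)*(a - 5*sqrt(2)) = a^2 - 5*sqrt(2)*a + 6*a - 30*sqrt(2)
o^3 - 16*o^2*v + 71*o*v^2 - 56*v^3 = (o - 8*v)*(o - 7*v)*(o - v)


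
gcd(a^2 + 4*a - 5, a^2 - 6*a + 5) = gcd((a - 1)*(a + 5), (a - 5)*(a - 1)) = a - 1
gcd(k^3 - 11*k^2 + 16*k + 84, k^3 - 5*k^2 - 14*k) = k^2 - 5*k - 14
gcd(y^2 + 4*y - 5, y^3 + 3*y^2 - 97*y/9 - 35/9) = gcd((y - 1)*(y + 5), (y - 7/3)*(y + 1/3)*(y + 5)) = y + 5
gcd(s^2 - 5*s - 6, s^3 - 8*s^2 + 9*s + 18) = s^2 - 5*s - 6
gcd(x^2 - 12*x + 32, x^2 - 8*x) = x - 8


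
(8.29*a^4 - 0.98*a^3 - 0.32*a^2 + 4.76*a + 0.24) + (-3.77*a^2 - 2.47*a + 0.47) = 8.29*a^4 - 0.98*a^3 - 4.09*a^2 + 2.29*a + 0.71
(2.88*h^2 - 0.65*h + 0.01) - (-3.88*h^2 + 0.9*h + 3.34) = 6.76*h^2 - 1.55*h - 3.33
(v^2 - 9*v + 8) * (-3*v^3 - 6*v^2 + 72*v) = -3*v^5 + 21*v^4 + 102*v^3 - 696*v^2 + 576*v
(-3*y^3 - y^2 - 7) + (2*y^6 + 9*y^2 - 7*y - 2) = 2*y^6 - 3*y^3 + 8*y^2 - 7*y - 9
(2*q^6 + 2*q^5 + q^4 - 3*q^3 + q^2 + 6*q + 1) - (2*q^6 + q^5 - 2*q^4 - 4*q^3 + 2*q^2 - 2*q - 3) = q^5 + 3*q^4 + q^3 - q^2 + 8*q + 4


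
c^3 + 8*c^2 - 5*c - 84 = (c - 3)*(c + 4)*(c + 7)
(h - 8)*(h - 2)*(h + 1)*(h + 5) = h^4 - 4*h^3 - 39*h^2 + 46*h + 80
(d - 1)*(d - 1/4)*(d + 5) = d^3 + 15*d^2/4 - 6*d + 5/4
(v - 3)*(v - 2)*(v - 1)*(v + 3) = v^4 - 3*v^3 - 7*v^2 + 27*v - 18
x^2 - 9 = (x - 3)*(x + 3)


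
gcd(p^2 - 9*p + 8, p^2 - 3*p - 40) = p - 8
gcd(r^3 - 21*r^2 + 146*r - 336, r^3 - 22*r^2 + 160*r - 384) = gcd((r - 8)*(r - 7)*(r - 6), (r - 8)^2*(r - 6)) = r^2 - 14*r + 48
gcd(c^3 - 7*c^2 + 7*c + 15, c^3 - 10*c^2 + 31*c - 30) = c^2 - 8*c + 15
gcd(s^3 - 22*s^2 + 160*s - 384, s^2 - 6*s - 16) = s - 8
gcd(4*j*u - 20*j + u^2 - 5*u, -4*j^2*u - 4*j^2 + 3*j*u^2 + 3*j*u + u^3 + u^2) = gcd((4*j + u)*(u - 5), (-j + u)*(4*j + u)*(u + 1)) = 4*j + u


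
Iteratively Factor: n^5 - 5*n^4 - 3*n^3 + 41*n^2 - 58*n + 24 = (n - 1)*(n^4 - 4*n^3 - 7*n^2 + 34*n - 24) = (n - 4)*(n - 1)*(n^3 - 7*n + 6) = (n - 4)*(n - 1)*(n + 3)*(n^2 - 3*n + 2) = (n - 4)*(n - 1)^2*(n + 3)*(n - 2)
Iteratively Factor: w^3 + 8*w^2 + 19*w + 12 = (w + 4)*(w^2 + 4*w + 3) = (w + 3)*(w + 4)*(w + 1)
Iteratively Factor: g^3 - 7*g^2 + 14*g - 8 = (g - 4)*(g^2 - 3*g + 2) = (g - 4)*(g - 1)*(g - 2)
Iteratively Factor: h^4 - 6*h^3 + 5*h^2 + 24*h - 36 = (h - 3)*(h^3 - 3*h^2 - 4*h + 12) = (h - 3)^2*(h^2 - 4) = (h - 3)^2*(h + 2)*(h - 2)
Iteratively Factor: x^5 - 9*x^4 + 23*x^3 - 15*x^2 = (x)*(x^4 - 9*x^3 + 23*x^2 - 15*x) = x*(x - 5)*(x^3 - 4*x^2 + 3*x) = x^2*(x - 5)*(x^2 - 4*x + 3) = x^2*(x - 5)*(x - 1)*(x - 3)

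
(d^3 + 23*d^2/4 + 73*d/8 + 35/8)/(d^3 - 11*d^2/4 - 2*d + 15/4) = (2*d^2 + 9*d + 7)/(2*(d^2 - 4*d + 3))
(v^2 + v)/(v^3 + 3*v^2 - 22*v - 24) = v/(v^2 + 2*v - 24)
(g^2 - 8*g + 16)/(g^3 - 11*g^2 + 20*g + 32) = (g - 4)/(g^2 - 7*g - 8)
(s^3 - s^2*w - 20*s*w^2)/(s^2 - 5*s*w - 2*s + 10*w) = s*(s + 4*w)/(s - 2)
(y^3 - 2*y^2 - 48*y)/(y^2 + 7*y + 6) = y*(y - 8)/(y + 1)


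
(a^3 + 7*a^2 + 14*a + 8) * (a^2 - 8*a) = a^5 - a^4 - 42*a^3 - 104*a^2 - 64*a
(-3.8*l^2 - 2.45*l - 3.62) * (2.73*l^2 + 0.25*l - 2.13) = -10.374*l^4 - 7.6385*l^3 - 2.4011*l^2 + 4.3135*l + 7.7106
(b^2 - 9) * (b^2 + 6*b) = b^4 + 6*b^3 - 9*b^2 - 54*b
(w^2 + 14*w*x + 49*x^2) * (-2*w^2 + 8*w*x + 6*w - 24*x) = -2*w^4 - 20*w^3*x + 6*w^3 + 14*w^2*x^2 + 60*w^2*x + 392*w*x^3 - 42*w*x^2 - 1176*x^3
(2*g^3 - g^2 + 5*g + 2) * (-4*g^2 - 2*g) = -8*g^5 - 18*g^3 - 18*g^2 - 4*g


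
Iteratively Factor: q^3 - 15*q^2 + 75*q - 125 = (q - 5)*(q^2 - 10*q + 25) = (q - 5)^2*(q - 5)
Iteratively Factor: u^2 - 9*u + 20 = (u - 5)*(u - 4)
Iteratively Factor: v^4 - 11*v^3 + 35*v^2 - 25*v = (v - 5)*(v^3 - 6*v^2 + 5*v) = (v - 5)^2*(v^2 - v) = (v - 5)^2*(v - 1)*(v)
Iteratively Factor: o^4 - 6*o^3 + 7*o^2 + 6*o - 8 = (o + 1)*(o^3 - 7*o^2 + 14*o - 8) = (o - 2)*(o + 1)*(o^2 - 5*o + 4) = (o - 2)*(o - 1)*(o + 1)*(o - 4)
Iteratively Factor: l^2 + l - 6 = (l + 3)*(l - 2)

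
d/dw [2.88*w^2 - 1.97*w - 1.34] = 5.76*w - 1.97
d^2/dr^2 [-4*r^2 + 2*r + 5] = -8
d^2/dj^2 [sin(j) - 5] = -sin(j)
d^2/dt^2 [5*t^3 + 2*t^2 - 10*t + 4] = 30*t + 4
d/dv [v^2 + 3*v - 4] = 2*v + 3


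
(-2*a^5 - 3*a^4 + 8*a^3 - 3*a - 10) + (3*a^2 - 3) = -2*a^5 - 3*a^4 + 8*a^3 + 3*a^2 - 3*a - 13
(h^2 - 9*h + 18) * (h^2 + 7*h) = h^4 - 2*h^3 - 45*h^2 + 126*h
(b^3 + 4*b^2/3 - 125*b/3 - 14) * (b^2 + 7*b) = b^5 + 25*b^4/3 - 97*b^3/3 - 917*b^2/3 - 98*b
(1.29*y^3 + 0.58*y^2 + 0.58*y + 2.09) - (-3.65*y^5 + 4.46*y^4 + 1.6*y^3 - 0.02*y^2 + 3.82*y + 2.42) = 3.65*y^5 - 4.46*y^4 - 0.31*y^3 + 0.6*y^2 - 3.24*y - 0.33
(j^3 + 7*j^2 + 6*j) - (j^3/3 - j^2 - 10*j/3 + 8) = 2*j^3/3 + 8*j^2 + 28*j/3 - 8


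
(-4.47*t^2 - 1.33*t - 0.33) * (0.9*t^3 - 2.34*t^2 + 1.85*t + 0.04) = -4.023*t^5 + 9.2628*t^4 - 5.4543*t^3 - 1.8671*t^2 - 0.6637*t - 0.0132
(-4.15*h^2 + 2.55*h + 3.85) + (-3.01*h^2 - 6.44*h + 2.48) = -7.16*h^2 - 3.89*h + 6.33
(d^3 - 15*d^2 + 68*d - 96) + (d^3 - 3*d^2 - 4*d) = 2*d^3 - 18*d^2 + 64*d - 96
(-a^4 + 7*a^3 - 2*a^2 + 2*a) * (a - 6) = -a^5 + 13*a^4 - 44*a^3 + 14*a^2 - 12*a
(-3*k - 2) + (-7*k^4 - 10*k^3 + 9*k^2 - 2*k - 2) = -7*k^4 - 10*k^3 + 9*k^2 - 5*k - 4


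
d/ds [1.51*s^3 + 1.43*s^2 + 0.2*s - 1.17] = 4.53*s^2 + 2.86*s + 0.2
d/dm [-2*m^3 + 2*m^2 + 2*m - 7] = -6*m^2 + 4*m + 2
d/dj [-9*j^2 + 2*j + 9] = 2 - 18*j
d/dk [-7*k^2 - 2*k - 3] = -14*k - 2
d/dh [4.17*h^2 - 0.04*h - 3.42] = 8.34*h - 0.04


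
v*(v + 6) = v^2 + 6*v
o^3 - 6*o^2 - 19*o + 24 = (o - 8)*(o - 1)*(o + 3)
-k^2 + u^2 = (-k + u)*(k + u)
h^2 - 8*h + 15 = (h - 5)*(h - 3)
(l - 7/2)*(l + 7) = l^2 + 7*l/2 - 49/2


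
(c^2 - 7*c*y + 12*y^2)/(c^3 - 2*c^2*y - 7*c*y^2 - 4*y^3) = (c - 3*y)/(c^2 + 2*c*y + y^2)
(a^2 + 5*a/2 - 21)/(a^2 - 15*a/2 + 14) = (a + 6)/(a - 4)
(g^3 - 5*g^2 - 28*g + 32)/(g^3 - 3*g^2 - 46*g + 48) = (g + 4)/(g + 6)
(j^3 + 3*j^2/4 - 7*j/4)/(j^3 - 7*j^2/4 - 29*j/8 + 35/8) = 2*j/(2*j - 5)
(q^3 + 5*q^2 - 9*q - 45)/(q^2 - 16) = (q^3 + 5*q^2 - 9*q - 45)/(q^2 - 16)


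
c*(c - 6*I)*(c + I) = c^3 - 5*I*c^2 + 6*c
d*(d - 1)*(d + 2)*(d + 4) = d^4 + 5*d^3 + 2*d^2 - 8*d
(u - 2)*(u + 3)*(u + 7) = u^3 + 8*u^2 + u - 42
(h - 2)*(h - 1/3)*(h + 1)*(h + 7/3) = h^4 + h^3 - 43*h^2/9 - 29*h/9 + 14/9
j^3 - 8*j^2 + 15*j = j*(j - 5)*(j - 3)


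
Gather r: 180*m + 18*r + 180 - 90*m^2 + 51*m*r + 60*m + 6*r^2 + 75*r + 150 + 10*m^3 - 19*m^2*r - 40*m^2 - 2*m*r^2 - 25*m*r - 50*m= 10*m^3 - 130*m^2 + 190*m + r^2*(6 - 2*m) + r*(-19*m^2 + 26*m + 93) + 330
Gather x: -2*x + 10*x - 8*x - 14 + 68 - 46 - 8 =0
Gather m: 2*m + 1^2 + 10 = 2*m + 11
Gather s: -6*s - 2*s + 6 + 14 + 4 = 24 - 8*s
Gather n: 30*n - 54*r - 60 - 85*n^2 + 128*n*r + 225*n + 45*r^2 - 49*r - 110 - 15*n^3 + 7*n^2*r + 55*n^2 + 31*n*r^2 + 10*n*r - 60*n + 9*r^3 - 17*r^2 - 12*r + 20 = -15*n^3 + n^2*(7*r - 30) + n*(31*r^2 + 138*r + 195) + 9*r^3 + 28*r^2 - 115*r - 150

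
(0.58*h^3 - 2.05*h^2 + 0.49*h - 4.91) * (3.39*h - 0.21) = 1.9662*h^4 - 7.0713*h^3 + 2.0916*h^2 - 16.7478*h + 1.0311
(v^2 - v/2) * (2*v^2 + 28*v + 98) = 2*v^4 + 27*v^3 + 84*v^2 - 49*v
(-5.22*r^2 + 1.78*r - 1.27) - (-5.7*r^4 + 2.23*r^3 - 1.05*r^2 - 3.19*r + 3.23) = 5.7*r^4 - 2.23*r^3 - 4.17*r^2 + 4.97*r - 4.5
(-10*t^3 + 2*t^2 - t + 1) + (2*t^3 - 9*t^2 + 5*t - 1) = -8*t^3 - 7*t^2 + 4*t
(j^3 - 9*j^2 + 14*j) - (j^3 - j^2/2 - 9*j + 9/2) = -17*j^2/2 + 23*j - 9/2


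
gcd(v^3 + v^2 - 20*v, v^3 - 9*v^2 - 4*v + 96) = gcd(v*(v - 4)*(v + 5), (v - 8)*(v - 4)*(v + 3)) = v - 4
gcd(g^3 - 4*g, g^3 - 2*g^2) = g^2 - 2*g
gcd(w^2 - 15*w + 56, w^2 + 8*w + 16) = 1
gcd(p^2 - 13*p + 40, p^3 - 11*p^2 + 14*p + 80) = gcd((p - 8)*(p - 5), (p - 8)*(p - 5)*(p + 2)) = p^2 - 13*p + 40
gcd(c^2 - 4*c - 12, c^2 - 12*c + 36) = c - 6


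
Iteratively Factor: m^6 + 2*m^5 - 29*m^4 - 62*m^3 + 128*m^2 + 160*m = (m - 2)*(m^5 + 4*m^4 - 21*m^3 - 104*m^2 - 80*m) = (m - 5)*(m - 2)*(m^4 + 9*m^3 + 24*m^2 + 16*m) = (m - 5)*(m - 2)*(m + 1)*(m^3 + 8*m^2 + 16*m) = (m - 5)*(m - 2)*(m + 1)*(m + 4)*(m^2 + 4*m) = (m - 5)*(m - 2)*(m + 1)*(m + 4)^2*(m)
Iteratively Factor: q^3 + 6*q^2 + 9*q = (q)*(q^2 + 6*q + 9) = q*(q + 3)*(q + 3)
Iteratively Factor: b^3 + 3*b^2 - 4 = (b - 1)*(b^2 + 4*b + 4) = (b - 1)*(b + 2)*(b + 2)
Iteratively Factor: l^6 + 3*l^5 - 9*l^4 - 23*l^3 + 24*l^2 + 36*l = (l)*(l^5 + 3*l^4 - 9*l^3 - 23*l^2 + 24*l + 36) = l*(l + 3)*(l^4 - 9*l^2 + 4*l + 12) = l*(l - 2)*(l + 3)*(l^3 + 2*l^2 - 5*l - 6) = l*(l - 2)*(l + 1)*(l + 3)*(l^2 + l - 6) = l*(l - 2)^2*(l + 1)*(l + 3)*(l + 3)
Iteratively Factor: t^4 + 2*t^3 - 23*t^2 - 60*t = (t + 4)*(t^3 - 2*t^2 - 15*t) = (t - 5)*(t + 4)*(t^2 + 3*t) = (t - 5)*(t + 3)*(t + 4)*(t)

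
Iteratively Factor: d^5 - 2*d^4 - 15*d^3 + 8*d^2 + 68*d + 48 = (d + 2)*(d^4 - 4*d^3 - 7*d^2 + 22*d + 24) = (d - 3)*(d + 2)*(d^3 - d^2 - 10*d - 8) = (d - 3)*(d + 2)^2*(d^2 - 3*d - 4) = (d - 4)*(d - 3)*(d + 2)^2*(d + 1)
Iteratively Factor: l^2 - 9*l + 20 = (l - 4)*(l - 5)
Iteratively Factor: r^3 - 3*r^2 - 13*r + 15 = (r - 5)*(r^2 + 2*r - 3) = (r - 5)*(r + 3)*(r - 1)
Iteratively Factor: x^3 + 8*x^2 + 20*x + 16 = (x + 2)*(x^2 + 6*x + 8) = (x + 2)*(x + 4)*(x + 2)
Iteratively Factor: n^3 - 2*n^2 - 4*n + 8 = (n - 2)*(n^2 - 4) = (n - 2)^2*(n + 2)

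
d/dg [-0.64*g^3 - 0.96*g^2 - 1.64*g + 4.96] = -1.92*g^2 - 1.92*g - 1.64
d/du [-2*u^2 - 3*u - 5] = -4*u - 3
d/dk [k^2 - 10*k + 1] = 2*k - 10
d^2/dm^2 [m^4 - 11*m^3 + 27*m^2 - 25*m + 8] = 12*m^2 - 66*m + 54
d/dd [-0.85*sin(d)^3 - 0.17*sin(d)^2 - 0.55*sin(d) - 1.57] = (-0.34*sin(d) + 1.275*cos(2*d) - 1.825)*cos(d)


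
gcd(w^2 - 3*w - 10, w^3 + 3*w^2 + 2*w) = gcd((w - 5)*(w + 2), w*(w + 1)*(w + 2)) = w + 2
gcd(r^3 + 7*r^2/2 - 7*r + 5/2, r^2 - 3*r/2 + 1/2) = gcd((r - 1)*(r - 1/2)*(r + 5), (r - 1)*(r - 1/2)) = r^2 - 3*r/2 + 1/2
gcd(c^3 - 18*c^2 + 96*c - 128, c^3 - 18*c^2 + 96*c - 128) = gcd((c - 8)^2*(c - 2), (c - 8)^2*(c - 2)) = c^3 - 18*c^2 + 96*c - 128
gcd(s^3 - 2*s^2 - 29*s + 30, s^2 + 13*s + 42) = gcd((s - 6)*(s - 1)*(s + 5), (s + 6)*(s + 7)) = 1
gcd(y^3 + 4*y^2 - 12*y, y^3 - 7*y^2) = y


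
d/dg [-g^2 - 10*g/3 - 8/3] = -2*g - 10/3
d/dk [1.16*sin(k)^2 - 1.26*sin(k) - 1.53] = (2.32*sin(k) - 1.26)*cos(k)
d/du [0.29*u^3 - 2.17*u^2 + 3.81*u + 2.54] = 0.87*u^2 - 4.34*u + 3.81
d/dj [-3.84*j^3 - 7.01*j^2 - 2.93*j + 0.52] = -11.52*j^2 - 14.02*j - 2.93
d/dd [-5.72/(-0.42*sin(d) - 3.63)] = -2.4024*cos(d)/(0.42*sin(d) + 3.63)^2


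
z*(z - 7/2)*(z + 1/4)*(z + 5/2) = z^4 - 3*z^3/4 - 9*z^2 - 35*z/16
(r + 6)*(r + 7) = r^2 + 13*r + 42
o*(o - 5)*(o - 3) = o^3 - 8*o^2 + 15*o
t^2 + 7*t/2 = t*(t + 7/2)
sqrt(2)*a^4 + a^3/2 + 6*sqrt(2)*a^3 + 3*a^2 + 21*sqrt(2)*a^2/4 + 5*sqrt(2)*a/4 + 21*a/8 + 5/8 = (a + 1/2)^2*(a + 5)*(sqrt(2)*a + 1/2)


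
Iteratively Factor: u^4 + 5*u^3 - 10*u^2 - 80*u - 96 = (u + 3)*(u^3 + 2*u^2 - 16*u - 32) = (u + 3)*(u + 4)*(u^2 - 2*u - 8) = (u + 2)*(u + 3)*(u + 4)*(u - 4)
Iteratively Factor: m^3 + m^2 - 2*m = (m + 2)*(m^2 - m) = m*(m + 2)*(m - 1)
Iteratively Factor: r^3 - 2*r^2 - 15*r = (r - 5)*(r^2 + 3*r) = (r - 5)*(r + 3)*(r)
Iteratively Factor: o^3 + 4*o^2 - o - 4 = (o + 4)*(o^2 - 1) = (o + 1)*(o + 4)*(o - 1)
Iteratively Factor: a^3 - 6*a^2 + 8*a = (a - 2)*(a^2 - 4*a) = a*(a - 2)*(a - 4)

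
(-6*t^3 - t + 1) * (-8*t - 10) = 48*t^4 + 60*t^3 + 8*t^2 + 2*t - 10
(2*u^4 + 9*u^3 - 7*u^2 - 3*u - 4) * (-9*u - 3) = -18*u^5 - 87*u^4 + 36*u^3 + 48*u^2 + 45*u + 12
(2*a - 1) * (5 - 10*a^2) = -20*a^3 + 10*a^2 + 10*a - 5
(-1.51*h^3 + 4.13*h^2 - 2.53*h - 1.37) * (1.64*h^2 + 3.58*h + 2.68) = -2.4764*h^5 + 1.3674*h^4 + 6.5894*h^3 - 0.235799999999999*h^2 - 11.685*h - 3.6716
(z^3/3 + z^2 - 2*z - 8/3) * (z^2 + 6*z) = z^5/3 + 3*z^4 + 4*z^3 - 44*z^2/3 - 16*z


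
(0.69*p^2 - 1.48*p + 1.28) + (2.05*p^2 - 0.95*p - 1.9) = 2.74*p^2 - 2.43*p - 0.62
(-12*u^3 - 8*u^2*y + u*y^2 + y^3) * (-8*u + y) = 96*u^4 + 52*u^3*y - 16*u^2*y^2 - 7*u*y^3 + y^4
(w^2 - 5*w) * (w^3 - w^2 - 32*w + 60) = w^5 - 6*w^4 - 27*w^3 + 220*w^2 - 300*w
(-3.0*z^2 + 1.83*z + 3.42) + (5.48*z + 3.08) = -3.0*z^2 + 7.31*z + 6.5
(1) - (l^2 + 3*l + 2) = -l^2 - 3*l - 1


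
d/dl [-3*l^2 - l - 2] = -6*l - 1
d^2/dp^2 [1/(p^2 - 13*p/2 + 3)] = 4*(-4*p^2 + 26*p + (4*p - 13)^2 - 12)/(2*p^2 - 13*p + 6)^3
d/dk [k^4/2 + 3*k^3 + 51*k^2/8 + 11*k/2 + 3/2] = 2*k^3 + 9*k^2 + 51*k/4 + 11/2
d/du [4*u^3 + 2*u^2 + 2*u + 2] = 12*u^2 + 4*u + 2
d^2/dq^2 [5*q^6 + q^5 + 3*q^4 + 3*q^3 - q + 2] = 2*q*(75*q^3 + 10*q^2 + 18*q + 9)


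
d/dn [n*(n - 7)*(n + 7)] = 3*n^2 - 49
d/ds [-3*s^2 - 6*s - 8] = -6*s - 6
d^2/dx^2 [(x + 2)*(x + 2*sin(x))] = -2*(x + 2)*sin(x) + 4*cos(x) + 2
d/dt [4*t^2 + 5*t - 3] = 8*t + 5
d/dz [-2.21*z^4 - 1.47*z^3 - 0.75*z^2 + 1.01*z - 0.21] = -8.84*z^3 - 4.41*z^2 - 1.5*z + 1.01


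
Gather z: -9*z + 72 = 72 - 9*z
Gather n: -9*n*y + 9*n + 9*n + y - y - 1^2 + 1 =n*(18 - 9*y)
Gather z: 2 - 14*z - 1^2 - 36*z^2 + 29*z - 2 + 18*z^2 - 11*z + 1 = -18*z^2 + 4*z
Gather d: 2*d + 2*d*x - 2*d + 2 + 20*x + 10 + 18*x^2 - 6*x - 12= 2*d*x + 18*x^2 + 14*x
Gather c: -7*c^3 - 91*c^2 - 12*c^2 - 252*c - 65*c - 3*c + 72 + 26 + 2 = -7*c^3 - 103*c^2 - 320*c + 100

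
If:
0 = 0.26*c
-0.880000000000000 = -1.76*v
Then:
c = 0.00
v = 0.50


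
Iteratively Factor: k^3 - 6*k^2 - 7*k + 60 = (k - 4)*(k^2 - 2*k - 15) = (k - 4)*(k + 3)*(k - 5)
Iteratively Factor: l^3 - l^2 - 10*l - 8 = (l - 4)*(l^2 + 3*l + 2) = (l - 4)*(l + 1)*(l + 2)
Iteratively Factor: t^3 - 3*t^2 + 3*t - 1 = (t - 1)*(t^2 - 2*t + 1) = (t - 1)^2*(t - 1)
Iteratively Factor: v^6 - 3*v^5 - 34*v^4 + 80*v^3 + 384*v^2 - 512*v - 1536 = (v - 4)*(v^5 + v^4 - 30*v^3 - 40*v^2 + 224*v + 384) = (v - 4)^2*(v^4 + 5*v^3 - 10*v^2 - 80*v - 96) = (v - 4)^2*(v + 3)*(v^3 + 2*v^2 - 16*v - 32) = (v - 4)^3*(v + 3)*(v^2 + 6*v + 8) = (v - 4)^3*(v + 3)*(v + 4)*(v + 2)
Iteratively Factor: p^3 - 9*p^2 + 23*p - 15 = (p - 3)*(p^2 - 6*p + 5) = (p - 3)*(p - 1)*(p - 5)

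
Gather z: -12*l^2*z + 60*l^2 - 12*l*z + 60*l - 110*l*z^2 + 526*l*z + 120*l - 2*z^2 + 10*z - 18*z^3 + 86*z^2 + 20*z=60*l^2 + 180*l - 18*z^3 + z^2*(84 - 110*l) + z*(-12*l^2 + 514*l + 30)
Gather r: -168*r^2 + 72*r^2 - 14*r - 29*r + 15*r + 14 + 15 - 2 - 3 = -96*r^2 - 28*r + 24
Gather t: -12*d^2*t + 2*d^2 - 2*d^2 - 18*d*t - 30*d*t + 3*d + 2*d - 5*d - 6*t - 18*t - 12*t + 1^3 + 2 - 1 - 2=t*(-12*d^2 - 48*d - 36)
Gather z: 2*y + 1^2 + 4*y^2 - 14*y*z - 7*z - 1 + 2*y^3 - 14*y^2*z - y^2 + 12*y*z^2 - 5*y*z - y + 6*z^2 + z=2*y^3 + 3*y^2 + y + z^2*(12*y + 6) + z*(-14*y^2 - 19*y - 6)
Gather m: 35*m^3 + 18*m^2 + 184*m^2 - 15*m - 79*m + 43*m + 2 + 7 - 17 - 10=35*m^3 + 202*m^2 - 51*m - 18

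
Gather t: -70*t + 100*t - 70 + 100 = 30*t + 30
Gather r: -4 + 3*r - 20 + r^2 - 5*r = r^2 - 2*r - 24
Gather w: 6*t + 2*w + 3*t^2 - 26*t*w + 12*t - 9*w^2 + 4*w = 3*t^2 + 18*t - 9*w^2 + w*(6 - 26*t)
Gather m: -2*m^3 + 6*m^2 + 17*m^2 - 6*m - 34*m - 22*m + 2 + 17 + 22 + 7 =-2*m^3 + 23*m^2 - 62*m + 48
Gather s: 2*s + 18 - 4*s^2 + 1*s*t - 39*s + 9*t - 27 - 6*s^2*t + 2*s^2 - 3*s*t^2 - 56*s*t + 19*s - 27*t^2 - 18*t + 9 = s^2*(-6*t - 2) + s*(-3*t^2 - 55*t - 18) - 27*t^2 - 9*t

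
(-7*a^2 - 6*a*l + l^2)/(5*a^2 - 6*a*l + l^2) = (-7*a^2 - 6*a*l + l^2)/(5*a^2 - 6*a*l + l^2)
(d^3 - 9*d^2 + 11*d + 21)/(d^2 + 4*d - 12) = (d^3 - 9*d^2 + 11*d + 21)/(d^2 + 4*d - 12)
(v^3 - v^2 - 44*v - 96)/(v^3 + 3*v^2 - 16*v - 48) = (v - 8)/(v - 4)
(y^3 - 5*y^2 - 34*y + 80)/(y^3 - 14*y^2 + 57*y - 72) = (y^2 + 3*y - 10)/(y^2 - 6*y + 9)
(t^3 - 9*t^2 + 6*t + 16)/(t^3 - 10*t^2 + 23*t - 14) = (t^2 - 7*t - 8)/(t^2 - 8*t + 7)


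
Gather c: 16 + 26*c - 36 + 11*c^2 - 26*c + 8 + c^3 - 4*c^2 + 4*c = c^3 + 7*c^2 + 4*c - 12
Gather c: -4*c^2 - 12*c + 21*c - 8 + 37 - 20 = -4*c^2 + 9*c + 9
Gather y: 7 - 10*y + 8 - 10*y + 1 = 16 - 20*y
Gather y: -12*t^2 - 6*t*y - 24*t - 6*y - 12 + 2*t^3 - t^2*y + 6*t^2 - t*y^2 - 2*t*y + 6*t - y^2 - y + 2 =2*t^3 - 6*t^2 - 18*t + y^2*(-t - 1) + y*(-t^2 - 8*t - 7) - 10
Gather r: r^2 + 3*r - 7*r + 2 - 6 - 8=r^2 - 4*r - 12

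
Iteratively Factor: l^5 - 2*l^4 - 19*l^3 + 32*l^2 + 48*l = (l + 1)*(l^4 - 3*l^3 - 16*l^2 + 48*l) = (l + 1)*(l + 4)*(l^3 - 7*l^2 + 12*l) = (l - 4)*(l + 1)*(l + 4)*(l^2 - 3*l) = l*(l - 4)*(l + 1)*(l + 4)*(l - 3)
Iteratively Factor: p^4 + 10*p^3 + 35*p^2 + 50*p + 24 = (p + 3)*(p^3 + 7*p^2 + 14*p + 8) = (p + 2)*(p + 3)*(p^2 + 5*p + 4) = (p + 2)*(p + 3)*(p + 4)*(p + 1)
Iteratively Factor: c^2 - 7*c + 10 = (c - 2)*(c - 5)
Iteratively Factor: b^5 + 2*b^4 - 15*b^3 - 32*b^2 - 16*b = (b + 1)*(b^4 + b^3 - 16*b^2 - 16*b) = (b + 1)^2*(b^3 - 16*b) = (b + 1)^2*(b + 4)*(b^2 - 4*b) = b*(b + 1)^2*(b + 4)*(b - 4)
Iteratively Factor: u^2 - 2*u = (u)*(u - 2)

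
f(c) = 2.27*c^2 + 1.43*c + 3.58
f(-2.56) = 14.80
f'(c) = 4.54*c + 1.43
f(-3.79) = 30.77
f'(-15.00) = -66.67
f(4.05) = 46.61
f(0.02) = 3.61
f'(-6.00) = -25.81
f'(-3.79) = -15.78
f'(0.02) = 1.52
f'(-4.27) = -17.96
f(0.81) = 6.23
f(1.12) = 8.03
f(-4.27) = 38.86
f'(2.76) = 13.96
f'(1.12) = 6.51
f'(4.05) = 19.82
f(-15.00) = 492.88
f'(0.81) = 5.11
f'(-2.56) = -10.19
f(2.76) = 24.82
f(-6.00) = 76.72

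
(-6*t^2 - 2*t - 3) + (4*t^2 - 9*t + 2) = -2*t^2 - 11*t - 1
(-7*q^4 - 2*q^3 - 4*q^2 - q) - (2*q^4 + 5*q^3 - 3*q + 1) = -9*q^4 - 7*q^3 - 4*q^2 + 2*q - 1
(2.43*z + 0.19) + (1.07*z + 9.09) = 3.5*z + 9.28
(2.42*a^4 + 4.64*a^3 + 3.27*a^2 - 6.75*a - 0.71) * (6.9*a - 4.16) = 16.698*a^5 + 21.9488*a^4 + 3.2606*a^3 - 60.1782*a^2 + 23.181*a + 2.9536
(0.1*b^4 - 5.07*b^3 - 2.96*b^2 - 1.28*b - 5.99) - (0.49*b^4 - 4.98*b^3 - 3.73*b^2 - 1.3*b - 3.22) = -0.39*b^4 - 0.0899999999999999*b^3 + 0.77*b^2 + 0.02*b - 2.77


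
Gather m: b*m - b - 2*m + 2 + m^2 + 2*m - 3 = b*m - b + m^2 - 1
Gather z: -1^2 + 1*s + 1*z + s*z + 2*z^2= s + 2*z^2 + z*(s + 1) - 1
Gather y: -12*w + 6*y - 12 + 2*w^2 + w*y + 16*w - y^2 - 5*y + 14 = 2*w^2 + 4*w - y^2 + y*(w + 1) + 2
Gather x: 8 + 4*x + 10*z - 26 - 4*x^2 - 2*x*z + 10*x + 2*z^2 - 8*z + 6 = -4*x^2 + x*(14 - 2*z) + 2*z^2 + 2*z - 12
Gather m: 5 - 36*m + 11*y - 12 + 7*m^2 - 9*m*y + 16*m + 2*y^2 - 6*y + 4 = 7*m^2 + m*(-9*y - 20) + 2*y^2 + 5*y - 3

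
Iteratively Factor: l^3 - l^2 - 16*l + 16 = (l - 1)*(l^2 - 16) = (l - 1)*(l + 4)*(l - 4)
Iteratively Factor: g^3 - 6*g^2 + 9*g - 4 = (g - 4)*(g^2 - 2*g + 1) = (g - 4)*(g - 1)*(g - 1)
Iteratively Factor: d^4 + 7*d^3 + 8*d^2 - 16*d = (d - 1)*(d^3 + 8*d^2 + 16*d) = (d - 1)*(d + 4)*(d^2 + 4*d) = (d - 1)*(d + 4)^2*(d)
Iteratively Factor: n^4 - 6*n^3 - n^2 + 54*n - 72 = (n + 3)*(n^3 - 9*n^2 + 26*n - 24) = (n - 3)*(n + 3)*(n^2 - 6*n + 8) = (n - 3)*(n - 2)*(n + 3)*(n - 4)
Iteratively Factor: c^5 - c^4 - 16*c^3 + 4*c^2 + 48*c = (c + 2)*(c^4 - 3*c^3 - 10*c^2 + 24*c) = (c + 2)*(c + 3)*(c^3 - 6*c^2 + 8*c) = c*(c + 2)*(c + 3)*(c^2 - 6*c + 8) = c*(c - 4)*(c + 2)*(c + 3)*(c - 2)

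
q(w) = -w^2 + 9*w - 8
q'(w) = 9 - 2*w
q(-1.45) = -23.15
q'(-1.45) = 11.90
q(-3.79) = -56.47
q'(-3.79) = 16.58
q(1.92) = 5.59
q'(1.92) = 5.16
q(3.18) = 10.51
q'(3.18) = 2.64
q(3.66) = 11.54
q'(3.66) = 1.68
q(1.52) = 3.37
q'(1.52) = 5.96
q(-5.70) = -91.79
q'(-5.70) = 20.40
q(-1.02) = -18.22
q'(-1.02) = 11.04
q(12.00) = -44.00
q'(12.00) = -15.00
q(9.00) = -8.00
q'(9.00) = -9.00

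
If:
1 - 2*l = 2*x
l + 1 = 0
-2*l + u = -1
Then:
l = -1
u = -3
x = 3/2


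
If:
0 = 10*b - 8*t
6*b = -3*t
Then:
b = 0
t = 0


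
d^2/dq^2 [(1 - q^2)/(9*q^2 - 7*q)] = 2*(-63*q^3 + 243*q^2 - 189*q + 49)/(q^3*(729*q^3 - 1701*q^2 + 1323*q - 343))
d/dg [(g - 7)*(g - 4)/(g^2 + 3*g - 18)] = 2*(7*g^2 - 46*g + 57)/(g^4 + 6*g^3 - 27*g^2 - 108*g + 324)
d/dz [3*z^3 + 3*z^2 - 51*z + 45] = 9*z^2 + 6*z - 51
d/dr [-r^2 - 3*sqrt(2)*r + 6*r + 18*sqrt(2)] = -2*r - 3*sqrt(2) + 6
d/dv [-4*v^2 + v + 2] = 1 - 8*v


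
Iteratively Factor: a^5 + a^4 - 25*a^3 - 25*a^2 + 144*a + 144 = (a + 3)*(a^4 - 2*a^3 - 19*a^2 + 32*a + 48) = (a + 1)*(a + 3)*(a^3 - 3*a^2 - 16*a + 48) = (a - 4)*(a + 1)*(a + 3)*(a^2 + a - 12) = (a - 4)*(a - 3)*(a + 1)*(a + 3)*(a + 4)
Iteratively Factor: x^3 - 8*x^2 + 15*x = (x - 5)*(x^2 - 3*x) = x*(x - 5)*(x - 3)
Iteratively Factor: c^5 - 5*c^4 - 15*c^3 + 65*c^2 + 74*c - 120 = (c + 3)*(c^4 - 8*c^3 + 9*c^2 + 38*c - 40) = (c + 2)*(c + 3)*(c^3 - 10*c^2 + 29*c - 20) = (c - 1)*(c + 2)*(c + 3)*(c^2 - 9*c + 20) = (c - 4)*(c - 1)*(c + 2)*(c + 3)*(c - 5)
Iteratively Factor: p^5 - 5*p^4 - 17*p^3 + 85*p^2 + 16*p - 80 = (p - 1)*(p^4 - 4*p^3 - 21*p^2 + 64*p + 80) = (p - 1)*(p + 4)*(p^3 - 8*p^2 + 11*p + 20) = (p - 5)*(p - 1)*(p + 4)*(p^2 - 3*p - 4) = (p - 5)*(p - 1)*(p + 1)*(p + 4)*(p - 4)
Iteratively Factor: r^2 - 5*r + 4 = (r - 1)*(r - 4)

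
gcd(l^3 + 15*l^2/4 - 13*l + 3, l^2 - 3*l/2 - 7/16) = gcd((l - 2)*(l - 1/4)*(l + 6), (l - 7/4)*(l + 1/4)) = 1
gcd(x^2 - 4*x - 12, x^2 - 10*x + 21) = 1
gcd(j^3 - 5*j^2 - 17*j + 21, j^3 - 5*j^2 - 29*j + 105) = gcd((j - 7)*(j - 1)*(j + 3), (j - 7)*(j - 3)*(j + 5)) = j - 7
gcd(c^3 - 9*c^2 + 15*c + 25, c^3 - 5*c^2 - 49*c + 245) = c - 5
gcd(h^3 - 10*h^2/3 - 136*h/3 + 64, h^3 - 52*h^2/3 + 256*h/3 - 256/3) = h^2 - 28*h/3 + 32/3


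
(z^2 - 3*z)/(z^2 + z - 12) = z/(z + 4)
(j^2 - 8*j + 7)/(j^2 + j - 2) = (j - 7)/(j + 2)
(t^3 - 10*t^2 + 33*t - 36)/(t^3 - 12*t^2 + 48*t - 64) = (t^2 - 6*t + 9)/(t^2 - 8*t + 16)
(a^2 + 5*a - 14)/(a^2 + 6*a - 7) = (a - 2)/(a - 1)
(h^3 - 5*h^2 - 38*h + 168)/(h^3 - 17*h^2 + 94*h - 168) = (h + 6)/(h - 6)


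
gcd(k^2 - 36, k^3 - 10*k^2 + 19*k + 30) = k - 6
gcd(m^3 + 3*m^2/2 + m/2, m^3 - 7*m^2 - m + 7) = m + 1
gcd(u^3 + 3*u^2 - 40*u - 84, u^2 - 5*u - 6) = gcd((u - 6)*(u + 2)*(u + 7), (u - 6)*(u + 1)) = u - 6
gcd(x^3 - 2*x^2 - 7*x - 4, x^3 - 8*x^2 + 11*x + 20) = x^2 - 3*x - 4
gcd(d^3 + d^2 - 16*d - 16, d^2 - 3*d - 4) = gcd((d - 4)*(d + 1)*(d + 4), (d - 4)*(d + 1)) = d^2 - 3*d - 4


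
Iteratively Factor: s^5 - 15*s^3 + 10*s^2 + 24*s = (s + 1)*(s^4 - s^3 - 14*s^2 + 24*s) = (s - 2)*(s + 1)*(s^3 + s^2 - 12*s) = s*(s - 2)*(s + 1)*(s^2 + s - 12) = s*(s - 3)*(s - 2)*(s + 1)*(s + 4)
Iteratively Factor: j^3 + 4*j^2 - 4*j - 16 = (j + 2)*(j^2 + 2*j - 8) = (j + 2)*(j + 4)*(j - 2)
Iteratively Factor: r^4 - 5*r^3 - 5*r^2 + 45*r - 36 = (r - 3)*(r^3 - 2*r^2 - 11*r + 12) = (r - 3)*(r + 3)*(r^2 - 5*r + 4) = (r - 4)*(r - 3)*(r + 3)*(r - 1)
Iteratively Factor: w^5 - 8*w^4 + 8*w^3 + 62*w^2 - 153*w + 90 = (w - 5)*(w^4 - 3*w^3 - 7*w^2 + 27*w - 18) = (w - 5)*(w - 3)*(w^3 - 7*w + 6) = (w - 5)*(w - 3)*(w - 1)*(w^2 + w - 6) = (w - 5)*(w - 3)*(w - 2)*(w - 1)*(w + 3)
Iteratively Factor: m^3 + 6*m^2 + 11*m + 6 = (m + 3)*(m^2 + 3*m + 2) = (m + 1)*(m + 3)*(m + 2)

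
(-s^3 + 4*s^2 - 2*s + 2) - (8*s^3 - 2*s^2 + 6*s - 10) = -9*s^3 + 6*s^2 - 8*s + 12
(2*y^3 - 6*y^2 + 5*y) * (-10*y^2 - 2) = -20*y^5 + 60*y^4 - 54*y^3 + 12*y^2 - 10*y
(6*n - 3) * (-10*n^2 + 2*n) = -60*n^3 + 42*n^2 - 6*n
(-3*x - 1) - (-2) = 1 - 3*x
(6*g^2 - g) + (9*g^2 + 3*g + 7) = 15*g^2 + 2*g + 7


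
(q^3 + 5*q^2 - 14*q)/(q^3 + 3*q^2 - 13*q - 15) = q*(q^2 + 5*q - 14)/(q^3 + 3*q^2 - 13*q - 15)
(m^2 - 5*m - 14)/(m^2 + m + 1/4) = 4*(m^2 - 5*m - 14)/(4*m^2 + 4*m + 1)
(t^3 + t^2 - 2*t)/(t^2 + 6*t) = (t^2 + t - 2)/(t + 6)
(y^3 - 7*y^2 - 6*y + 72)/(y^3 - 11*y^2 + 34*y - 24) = (y + 3)/(y - 1)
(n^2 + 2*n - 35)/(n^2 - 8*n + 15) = (n + 7)/(n - 3)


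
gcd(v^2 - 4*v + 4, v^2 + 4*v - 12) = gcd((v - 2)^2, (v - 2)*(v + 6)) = v - 2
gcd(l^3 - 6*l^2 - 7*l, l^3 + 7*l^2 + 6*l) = l^2 + l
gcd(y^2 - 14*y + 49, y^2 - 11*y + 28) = y - 7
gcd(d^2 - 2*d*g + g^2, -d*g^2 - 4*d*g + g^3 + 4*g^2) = d - g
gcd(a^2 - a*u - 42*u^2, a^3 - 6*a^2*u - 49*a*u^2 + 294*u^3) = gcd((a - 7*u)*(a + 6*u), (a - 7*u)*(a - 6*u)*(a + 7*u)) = -a + 7*u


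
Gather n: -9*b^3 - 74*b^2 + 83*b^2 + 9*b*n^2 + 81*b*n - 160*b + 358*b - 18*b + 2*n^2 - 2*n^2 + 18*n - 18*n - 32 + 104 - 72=-9*b^3 + 9*b^2 + 9*b*n^2 + 81*b*n + 180*b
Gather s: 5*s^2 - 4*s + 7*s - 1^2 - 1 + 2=5*s^2 + 3*s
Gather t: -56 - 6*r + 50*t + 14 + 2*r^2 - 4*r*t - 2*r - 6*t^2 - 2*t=2*r^2 - 8*r - 6*t^2 + t*(48 - 4*r) - 42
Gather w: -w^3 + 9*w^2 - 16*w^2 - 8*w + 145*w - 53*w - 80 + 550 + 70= -w^3 - 7*w^2 + 84*w + 540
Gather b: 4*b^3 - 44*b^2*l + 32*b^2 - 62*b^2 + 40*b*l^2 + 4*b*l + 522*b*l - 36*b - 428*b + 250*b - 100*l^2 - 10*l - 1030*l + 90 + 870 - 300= 4*b^3 + b^2*(-44*l - 30) + b*(40*l^2 + 526*l - 214) - 100*l^2 - 1040*l + 660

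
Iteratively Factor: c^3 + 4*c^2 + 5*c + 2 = (c + 1)*(c^2 + 3*c + 2) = (c + 1)^2*(c + 2)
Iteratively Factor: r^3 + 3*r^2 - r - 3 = (r - 1)*(r^2 + 4*r + 3) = (r - 1)*(r + 1)*(r + 3)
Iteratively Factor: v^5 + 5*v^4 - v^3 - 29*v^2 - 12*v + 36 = (v + 2)*(v^4 + 3*v^3 - 7*v^2 - 15*v + 18) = (v + 2)*(v + 3)*(v^3 - 7*v + 6) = (v - 2)*(v + 2)*(v + 3)*(v^2 + 2*v - 3) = (v - 2)*(v - 1)*(v + 2)*(v + 3)*(v + 3)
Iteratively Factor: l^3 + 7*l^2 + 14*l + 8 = (l + 1)*(l^2 + 6*l + 8) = (l + 1)*(l + 4)*(l + 2)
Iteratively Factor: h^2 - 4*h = (h - 4)*(h)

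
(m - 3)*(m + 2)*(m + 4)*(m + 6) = m^4 + 9*m^3 + 8*m^2 - 84*m - 144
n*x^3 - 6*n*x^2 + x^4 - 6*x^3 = x^2*(n + x)*(x - 6)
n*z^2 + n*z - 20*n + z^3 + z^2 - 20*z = (n + z)*(z - 4)*(z + 5)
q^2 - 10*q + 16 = (q - 8)*(q - 2)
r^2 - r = r*(r - 1)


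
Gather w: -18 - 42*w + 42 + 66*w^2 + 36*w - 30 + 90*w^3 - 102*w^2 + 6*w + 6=90*w^3 - 36*w^2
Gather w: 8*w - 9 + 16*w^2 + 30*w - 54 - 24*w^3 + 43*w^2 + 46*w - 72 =-24*w^3 + 59*w^2 + 84*w - 135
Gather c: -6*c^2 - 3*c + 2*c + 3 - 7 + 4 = -6*c^2 - c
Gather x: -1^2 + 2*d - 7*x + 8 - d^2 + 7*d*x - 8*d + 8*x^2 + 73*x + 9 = -d^2 - 6*d + 8*x^2 + x*(7*d + 66) + 16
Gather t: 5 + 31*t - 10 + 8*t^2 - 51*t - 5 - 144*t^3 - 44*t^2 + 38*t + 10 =-144*t^3 - 36*t^2 + 18*t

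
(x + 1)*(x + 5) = x^2 + 6*x + 5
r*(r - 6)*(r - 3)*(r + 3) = r^4 - 6*r^3 - 9*r^2 + 54*r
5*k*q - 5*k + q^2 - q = (5*k + q)*(q - 1)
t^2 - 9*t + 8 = (t - 8)*(t - 1)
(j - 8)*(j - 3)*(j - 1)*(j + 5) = j^4 - 7*j^3 - 25*j^2 + 151*j - 120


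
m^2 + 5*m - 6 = (m - 1)*(m + 6)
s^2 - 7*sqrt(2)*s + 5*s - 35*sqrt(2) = (s + 5)*(s - 7*sqrt(2))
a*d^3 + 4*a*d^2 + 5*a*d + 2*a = (d + 1)*(d + 2)*(a*d + a)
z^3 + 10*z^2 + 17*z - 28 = (z - 1)*(z + 4)*(z + 7)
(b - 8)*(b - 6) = b^2 - 14*b + 48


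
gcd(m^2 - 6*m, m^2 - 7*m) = m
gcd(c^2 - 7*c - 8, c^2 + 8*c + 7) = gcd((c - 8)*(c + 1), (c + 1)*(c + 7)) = c + 1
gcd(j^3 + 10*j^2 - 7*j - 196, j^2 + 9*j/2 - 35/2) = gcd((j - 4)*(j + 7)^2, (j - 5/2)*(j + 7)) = j + 7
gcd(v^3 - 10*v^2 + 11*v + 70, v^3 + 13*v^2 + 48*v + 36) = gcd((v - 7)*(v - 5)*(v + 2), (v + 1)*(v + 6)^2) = 1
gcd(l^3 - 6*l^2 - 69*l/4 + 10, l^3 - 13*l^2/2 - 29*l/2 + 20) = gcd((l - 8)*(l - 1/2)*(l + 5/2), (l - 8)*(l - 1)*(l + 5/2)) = l^2 - 11*l/2 - 20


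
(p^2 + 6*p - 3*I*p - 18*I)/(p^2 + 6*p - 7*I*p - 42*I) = (p - 3*I)/(p - 7*I)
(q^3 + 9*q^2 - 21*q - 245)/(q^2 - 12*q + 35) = (q^2 + 14*q + 49)/(q - 7)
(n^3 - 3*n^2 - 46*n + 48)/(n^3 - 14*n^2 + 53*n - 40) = (n + 6)/(n - 5)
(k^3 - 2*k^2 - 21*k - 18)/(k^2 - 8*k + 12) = (k^2 + 4*k + 3)/(k - 2)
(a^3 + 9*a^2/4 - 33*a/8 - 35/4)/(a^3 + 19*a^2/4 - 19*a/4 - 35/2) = (a + 5/2)/(a + 5)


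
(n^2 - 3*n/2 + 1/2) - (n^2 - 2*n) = n/2 + 1/2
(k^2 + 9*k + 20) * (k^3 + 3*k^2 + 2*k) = k^5 + 12*k^4 + 49*k^3 + 78*k^2 + 40*k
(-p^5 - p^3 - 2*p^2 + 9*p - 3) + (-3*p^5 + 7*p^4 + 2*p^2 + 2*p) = -4*p^5 + 7*p^4 - p^3 + 11*p - 3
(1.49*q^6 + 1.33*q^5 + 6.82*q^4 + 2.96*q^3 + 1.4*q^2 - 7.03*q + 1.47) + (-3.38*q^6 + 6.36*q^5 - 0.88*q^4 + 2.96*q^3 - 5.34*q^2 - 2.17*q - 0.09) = -1.89*q^6 + 7.69*q^5 + 5.94*q^4 + 5.92*q^3 - 3.94*q^2 - 9.2*q + 1.38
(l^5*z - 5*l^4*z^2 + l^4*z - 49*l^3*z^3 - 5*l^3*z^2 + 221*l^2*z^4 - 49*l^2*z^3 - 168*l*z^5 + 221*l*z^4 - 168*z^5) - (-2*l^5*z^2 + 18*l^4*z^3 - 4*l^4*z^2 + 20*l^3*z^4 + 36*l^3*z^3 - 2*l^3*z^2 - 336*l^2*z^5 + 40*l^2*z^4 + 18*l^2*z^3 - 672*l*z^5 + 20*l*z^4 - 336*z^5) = 2*l^5*z^2 + l^5*z - 18*l^4*z^3 - l^4*z^2 + l^4*z - 20*l^3*z^4 - 85*l^3*z^3 - 3*l^3*z^2 + 336*l^2*z^5 + 181*l^2*z^4 - 67*l^2*z^3 + 504*l*z^5 + 201*l*z^4 + 168*z^5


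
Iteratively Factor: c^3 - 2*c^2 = (c)*(c^2 - 2*c) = c*(c - 2)*(c)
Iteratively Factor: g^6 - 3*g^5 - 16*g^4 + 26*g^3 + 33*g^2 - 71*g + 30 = (g - 1)*(g^5 - 2*g^4 - 18*g^3 + 8*g^2 + 41*g - 30) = (g - 5)*(g - 1)*(g^4 + 3*g^3 - 3*g^2 - 7*g + 6) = (g - 5)*(g - 1)^2*(g^3 + 4*g^2 + g - 6) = (g - 5)*(g - 1)^2*(g + 2)*(g^2 + 2*g - 3) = (g - 5)*(g - 1)^2*(g + 2)*(g + 3)*(g - 1)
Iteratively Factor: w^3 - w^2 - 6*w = (w - 3)*(w^2 + 2*w) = w*(w - 3)*(w + 2)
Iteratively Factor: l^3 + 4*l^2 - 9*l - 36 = (l + 3)*(l^2 + l - 12) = (l + 3)*(l + 4)*(l - 3)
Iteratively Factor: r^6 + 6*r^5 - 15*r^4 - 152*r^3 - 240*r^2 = (r + 3)*(r^5 + 3*r^4 - 24*r^3 - 80*r^2) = r*(r + 3)*(r^4 + 3*r^3 - 24*r^2 - 80*r) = r*(r + 3)*(r + 4)*(r^3 - r^2 - 20*r) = r*(r - 5)*(r + 3)*(r + 4)*(r^2 + 4*r) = r*(r - 5)*(r + 3)*(r + 4)^2*(r)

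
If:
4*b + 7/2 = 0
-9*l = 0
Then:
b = -7/8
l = 0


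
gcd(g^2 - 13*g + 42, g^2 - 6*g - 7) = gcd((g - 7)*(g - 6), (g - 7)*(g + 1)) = g - 7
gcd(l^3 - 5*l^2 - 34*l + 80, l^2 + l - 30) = 1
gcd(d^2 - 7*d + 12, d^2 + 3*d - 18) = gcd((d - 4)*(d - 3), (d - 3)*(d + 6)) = d - 3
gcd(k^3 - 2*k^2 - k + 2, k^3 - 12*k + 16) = k - 2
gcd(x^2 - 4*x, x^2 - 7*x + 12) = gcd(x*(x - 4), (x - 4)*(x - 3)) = x - 4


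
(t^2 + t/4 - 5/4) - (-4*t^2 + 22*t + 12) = 5*t^2 - 87*t/4 - 53/4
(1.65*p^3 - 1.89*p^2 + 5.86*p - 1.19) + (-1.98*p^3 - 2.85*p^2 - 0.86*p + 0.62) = -0.33*p^3 - 4.74*p^2 + 5.0*p - 0.57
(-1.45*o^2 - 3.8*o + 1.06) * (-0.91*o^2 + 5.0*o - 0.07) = 1.3195*o^4 - 3.792*o^3 - 19.8631*o^2 + 5.566*o - 0.0742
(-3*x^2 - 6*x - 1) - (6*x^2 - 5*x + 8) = -9*x^2 - x - 9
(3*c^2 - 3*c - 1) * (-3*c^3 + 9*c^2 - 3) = -9*c^5 + 36*c^4 - 24*c^3 - 18*c^2 + 9*c + 3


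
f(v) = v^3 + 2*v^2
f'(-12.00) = 384.00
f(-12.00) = -1440.00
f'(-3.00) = 15.00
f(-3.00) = -9.00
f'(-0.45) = -1.19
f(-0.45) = 0.31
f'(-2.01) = 4.08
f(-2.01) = -0.04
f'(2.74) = 33.48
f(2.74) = 35.59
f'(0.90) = 6.03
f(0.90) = 2.35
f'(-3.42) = 21.41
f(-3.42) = -16.61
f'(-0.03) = -0.12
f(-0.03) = 0.00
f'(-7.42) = 135.49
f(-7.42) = -298.41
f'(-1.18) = -0.54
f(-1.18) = 1.14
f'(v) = 3*v^2 + 4*v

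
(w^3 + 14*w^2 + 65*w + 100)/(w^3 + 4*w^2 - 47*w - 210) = (w^2 + 9*w + 20)/(w^2 - w - 42)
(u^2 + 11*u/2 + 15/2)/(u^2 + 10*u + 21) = (u + 5/2)/(u + 7)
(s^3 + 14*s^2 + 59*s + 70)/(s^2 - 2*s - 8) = (s^2 + 12*s + 35)/(s - 4)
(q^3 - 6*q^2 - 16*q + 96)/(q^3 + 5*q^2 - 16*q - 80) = (q - 6)/(q + 5)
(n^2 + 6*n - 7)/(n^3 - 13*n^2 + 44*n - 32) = (n + 7)/(n^2 - 12*n + 32)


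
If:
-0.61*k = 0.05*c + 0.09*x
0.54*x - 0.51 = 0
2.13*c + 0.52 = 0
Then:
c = -0.24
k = -0.12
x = 0.94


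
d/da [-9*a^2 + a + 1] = 1 - 18*a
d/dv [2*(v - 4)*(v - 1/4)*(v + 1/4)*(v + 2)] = 8*v^3 - 12*v^2 - 129*v/4 + 1/4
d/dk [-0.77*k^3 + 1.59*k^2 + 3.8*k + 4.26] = -2.31*k^2 + 3.18*k + 3.8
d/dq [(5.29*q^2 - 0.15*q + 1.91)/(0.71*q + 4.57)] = (3.7559*q^2 + 48.3506*q - 2.0416)/(0.5041*q^2 + 6.4894*q + 20.8849)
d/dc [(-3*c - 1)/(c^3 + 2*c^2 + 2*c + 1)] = (6*c^3 + 9*c^2 + 4*c - 1)/(c^6 + 4*c^5 + 8*c^4 + 10*c^3 + 8*c^2 + 4*c + 1)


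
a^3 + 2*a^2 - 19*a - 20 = (a - 4)*(a + 1)*(a + 5)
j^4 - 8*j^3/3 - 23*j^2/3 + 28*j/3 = j*(j - 4)*(j - 1)*(j + 7/3)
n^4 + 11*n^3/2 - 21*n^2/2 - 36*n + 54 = (n - 2)*(n - 3/2)*(n + 3)*(n + 6)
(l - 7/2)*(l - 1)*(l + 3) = l^3 - 3*l^2/2 - 10*l + 21/2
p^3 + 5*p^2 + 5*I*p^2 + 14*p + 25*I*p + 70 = (p + 5)*(p - 2*I)*(p + 7*I)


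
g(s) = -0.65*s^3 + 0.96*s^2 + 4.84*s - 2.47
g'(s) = -1.95*s^2 + 1.92*s + 4.84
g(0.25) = -1.21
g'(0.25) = 5.20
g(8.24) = -261.07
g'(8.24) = -111.74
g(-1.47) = -5.45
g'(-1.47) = -2.20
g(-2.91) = 7.59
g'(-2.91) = -17.26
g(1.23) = 3.73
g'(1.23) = 4.25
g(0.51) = 0.16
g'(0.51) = 5.31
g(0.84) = 1.89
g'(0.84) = 5.08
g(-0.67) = -5.09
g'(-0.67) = 2.68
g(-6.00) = 143.45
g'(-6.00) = -76.88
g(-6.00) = 143.45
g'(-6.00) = -76.88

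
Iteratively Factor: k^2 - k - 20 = (k - 5)*(k + 4)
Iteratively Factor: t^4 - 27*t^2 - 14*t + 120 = (t + 4)*(t^3 - 4*t^2 - 11*t + 30) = (t + 3)*(t + 4)*(t^2 - 7*t + 10) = (t - 2)*(t + 3)*(t + 4)*(t - 5)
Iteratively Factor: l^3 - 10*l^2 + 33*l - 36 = (l - 4)*(l^2 - 6*l + 9) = (l - 4)*(l - 3)*(l - 3)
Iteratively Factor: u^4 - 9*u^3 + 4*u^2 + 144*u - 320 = (u - 4)*(u^3 - 5*u^2 - 16*u + 80) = (u - 4)*(u + 4)*(u^2 - 9*u + 20) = (u - 4)^2*(u + 4)*(u - 5)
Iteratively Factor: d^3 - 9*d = (d - 3)*(d^2 + 3*d) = d*(d - 3)*(d + 3)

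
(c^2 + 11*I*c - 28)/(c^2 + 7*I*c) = (c + 4*I)/c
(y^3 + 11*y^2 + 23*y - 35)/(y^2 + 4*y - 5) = y + 7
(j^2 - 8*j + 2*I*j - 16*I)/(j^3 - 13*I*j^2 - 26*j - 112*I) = (j - 8)/(j^2 - 15*I*j - 56)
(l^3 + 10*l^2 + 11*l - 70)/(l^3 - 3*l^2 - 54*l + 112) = (l + 5)/(l - 8)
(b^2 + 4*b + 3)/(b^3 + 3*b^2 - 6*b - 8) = (b + 3)/(b^2 + 2*b - 8)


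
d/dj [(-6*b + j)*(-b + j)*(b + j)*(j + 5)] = 6*b^3 - 2*b^2*j - 5*b^2 - 18*b*j^2 - 60*b*j + 4*j^3 + 15*j^2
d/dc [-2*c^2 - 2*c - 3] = -4*c - 2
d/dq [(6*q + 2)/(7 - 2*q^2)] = 2*(6*q^2 + 4*q + 21)/(4*q^4 - 28*q^2 + 49)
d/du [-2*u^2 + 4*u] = 4 - 4*u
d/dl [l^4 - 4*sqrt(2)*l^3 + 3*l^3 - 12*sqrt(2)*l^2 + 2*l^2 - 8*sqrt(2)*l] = 4*l^3 - 12*sqrt(2)*l^2 + 9*l^2 - 24*sqrt(2)*l + 4*l - 8*sqrt(2)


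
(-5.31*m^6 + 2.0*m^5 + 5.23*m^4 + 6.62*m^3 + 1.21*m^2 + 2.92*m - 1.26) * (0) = 0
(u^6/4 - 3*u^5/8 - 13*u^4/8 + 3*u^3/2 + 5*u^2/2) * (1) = u^6/4 - 3*u^5/8 - 13*u^4/8 + 3*u^3/2 + 5*u^2/2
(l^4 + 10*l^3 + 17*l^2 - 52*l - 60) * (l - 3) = l^5 + 7*l^4 - 13*l^3 - 103*l^2 + 96*l + 180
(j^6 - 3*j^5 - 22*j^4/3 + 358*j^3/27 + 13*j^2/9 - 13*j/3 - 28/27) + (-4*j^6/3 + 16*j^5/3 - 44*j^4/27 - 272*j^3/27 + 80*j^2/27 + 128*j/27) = -j^6/3 + 7*j^5/3 - 242*j^4/27 + 86*j^3/27 + 119*j^2/27 + 11*j/27 - 28/27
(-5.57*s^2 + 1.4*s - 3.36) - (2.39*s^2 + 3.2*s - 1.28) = -7.96*s^2 - 1.8*s - 2.08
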